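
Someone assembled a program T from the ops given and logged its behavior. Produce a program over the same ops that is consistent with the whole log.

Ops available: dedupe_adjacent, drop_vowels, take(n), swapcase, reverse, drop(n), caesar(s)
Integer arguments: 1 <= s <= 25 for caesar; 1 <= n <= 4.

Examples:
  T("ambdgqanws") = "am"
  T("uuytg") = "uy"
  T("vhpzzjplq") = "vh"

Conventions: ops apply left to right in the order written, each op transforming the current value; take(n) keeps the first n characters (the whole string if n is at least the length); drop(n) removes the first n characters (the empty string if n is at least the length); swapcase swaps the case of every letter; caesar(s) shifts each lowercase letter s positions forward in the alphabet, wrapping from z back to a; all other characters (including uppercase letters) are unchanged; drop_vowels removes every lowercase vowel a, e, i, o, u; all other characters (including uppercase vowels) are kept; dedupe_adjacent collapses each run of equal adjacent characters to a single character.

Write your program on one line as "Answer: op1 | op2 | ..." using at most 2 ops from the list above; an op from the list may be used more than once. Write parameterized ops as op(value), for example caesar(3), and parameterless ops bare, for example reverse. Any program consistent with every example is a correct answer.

dedupe_adjacent | take(2)

Check, running the answer program on each example:
  "ambdgqanws" -> "ambdgqanws" -> "am"
  "uuytg" -> "uytg" -> "uy"
  "vhpzzjplq" -> "vhpzjplq" -> "vh"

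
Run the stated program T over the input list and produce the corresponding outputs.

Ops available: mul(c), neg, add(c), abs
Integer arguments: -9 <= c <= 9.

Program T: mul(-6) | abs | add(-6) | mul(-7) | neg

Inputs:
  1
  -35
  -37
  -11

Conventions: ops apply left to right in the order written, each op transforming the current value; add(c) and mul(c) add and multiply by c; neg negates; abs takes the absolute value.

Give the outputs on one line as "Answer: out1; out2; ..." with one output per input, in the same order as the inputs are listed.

Execution, op by op:
  1 -> -6 -> 6 -> 0 -> 0 -> 0
  -35 -> 210 -> 210 -> 204 -> -1428 -> 1428
  -37 -> 222 -> 222 -> 216 -> -1512 -> 1512
  -11 -> 66 -> 66 -> 60 -> -420 -> 420

0; 1428; 1512; 420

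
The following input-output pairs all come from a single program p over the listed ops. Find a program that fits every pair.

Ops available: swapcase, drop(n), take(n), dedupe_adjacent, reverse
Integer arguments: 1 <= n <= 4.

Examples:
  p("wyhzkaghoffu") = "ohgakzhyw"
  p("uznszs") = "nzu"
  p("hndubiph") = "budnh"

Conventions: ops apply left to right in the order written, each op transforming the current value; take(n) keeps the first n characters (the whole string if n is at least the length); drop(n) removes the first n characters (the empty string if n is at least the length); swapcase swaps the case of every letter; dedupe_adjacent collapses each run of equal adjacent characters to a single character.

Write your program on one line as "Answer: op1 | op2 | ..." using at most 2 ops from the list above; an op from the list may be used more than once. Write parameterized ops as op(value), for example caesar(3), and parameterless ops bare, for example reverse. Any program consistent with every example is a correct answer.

reverse | drop(3)

Check, running the answer program on each example:
  "wyhzkaghoffu" -> "uffohgakzhyw" -> "ohgakzhyw"
  "uznszs" -> "szsnzu" -> "nzu"
  "hndubiph" -> "hpibudnh" -> "budnh"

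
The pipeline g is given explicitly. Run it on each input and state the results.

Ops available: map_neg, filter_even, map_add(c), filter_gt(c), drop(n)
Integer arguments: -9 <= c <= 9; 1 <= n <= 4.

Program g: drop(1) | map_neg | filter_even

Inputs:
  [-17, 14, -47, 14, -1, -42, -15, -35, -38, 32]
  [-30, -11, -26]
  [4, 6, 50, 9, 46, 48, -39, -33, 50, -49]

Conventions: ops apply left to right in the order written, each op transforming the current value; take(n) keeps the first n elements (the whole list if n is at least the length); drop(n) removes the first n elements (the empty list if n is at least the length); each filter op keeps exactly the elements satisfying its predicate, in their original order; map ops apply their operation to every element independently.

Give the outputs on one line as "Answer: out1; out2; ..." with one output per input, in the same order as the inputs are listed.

Execution, op by op:
  [-17, 14, -47, 14, -1, -42, -15, -35, -38, 32] -> [14, -47, 14, -1, -42, -15, -35, -38, 32] -> [-14, 47, -14, 1, 42, 15, 35, 38, -32] -> [-14, -14, 42, 38, -32]
  [-30, -11, -26] -> [-11, -26] -> [11, 26] -> [26]
  [4, 6, 50, 9, 46, 48, -39, -33, 50, -49] -> [6, 50, 9, 46, 48, -39, -33, 50, -49] -> [-6, -50, -9, -46, -48, 39, 33, -50, 49] -> [-6, -50, -46, -48, -50]

[-14, -14, 42, 38, -32]; [26]; [-6, -50, -46, -48, -50]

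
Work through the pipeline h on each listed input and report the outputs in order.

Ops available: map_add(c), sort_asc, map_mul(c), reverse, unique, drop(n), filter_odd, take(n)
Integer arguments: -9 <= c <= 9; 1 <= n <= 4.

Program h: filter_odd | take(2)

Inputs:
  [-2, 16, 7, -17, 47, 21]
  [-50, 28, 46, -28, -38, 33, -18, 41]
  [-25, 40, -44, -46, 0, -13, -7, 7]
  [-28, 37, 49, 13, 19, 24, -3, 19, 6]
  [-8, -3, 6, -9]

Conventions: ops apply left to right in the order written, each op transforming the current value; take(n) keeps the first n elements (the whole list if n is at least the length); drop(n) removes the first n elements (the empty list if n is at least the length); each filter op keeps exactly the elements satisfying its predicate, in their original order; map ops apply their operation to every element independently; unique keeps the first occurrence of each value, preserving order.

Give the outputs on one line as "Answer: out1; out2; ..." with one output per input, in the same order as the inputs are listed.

[7, -17]; [33, 41]; [-25, -13]; [37, 49]; [-3, -9]

Execution, op by op:
  [-2, 16, 7, -17, 47, 21] -> [7, -17, 47, 21] -> [7, -17]
  [-50, 28, 46, -28, -38, 33, -18, 41] -> [33, 41] -> [33, 41]
  [-25, 40, -44, -46, 0, -13, -7, 7] -> [-25, -13, -7, 7] -> [-25, -13]
  [-28, 37, 49, 13, 19, 24, -3, 19, 6] -> [37, 49, 13, 19, -3, 19] -> [37, 49]
  [-8, -3, 6, -9] -> [-3, -9] -> [-3, -9]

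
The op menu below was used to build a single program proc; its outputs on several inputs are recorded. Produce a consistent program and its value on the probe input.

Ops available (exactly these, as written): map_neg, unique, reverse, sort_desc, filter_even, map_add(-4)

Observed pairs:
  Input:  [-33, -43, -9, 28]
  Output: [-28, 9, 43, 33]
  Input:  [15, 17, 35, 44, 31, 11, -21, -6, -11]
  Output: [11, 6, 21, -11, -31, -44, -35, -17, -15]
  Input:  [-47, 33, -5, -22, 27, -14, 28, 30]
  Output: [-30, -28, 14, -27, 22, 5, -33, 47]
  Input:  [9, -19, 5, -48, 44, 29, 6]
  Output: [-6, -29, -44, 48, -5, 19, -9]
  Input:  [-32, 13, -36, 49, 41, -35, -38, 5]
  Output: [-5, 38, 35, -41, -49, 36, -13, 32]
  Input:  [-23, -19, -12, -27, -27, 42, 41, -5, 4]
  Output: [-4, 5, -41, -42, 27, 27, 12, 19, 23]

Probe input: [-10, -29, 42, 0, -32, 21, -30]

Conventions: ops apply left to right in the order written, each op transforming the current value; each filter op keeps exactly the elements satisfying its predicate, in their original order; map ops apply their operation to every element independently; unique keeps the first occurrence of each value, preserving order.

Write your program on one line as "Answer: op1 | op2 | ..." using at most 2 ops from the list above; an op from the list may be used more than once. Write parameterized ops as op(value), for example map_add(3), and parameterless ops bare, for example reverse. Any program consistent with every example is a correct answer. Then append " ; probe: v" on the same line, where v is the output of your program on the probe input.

reverse | map_neg ; probe: [30, -21, 32, 0, -42, 29, 10]

Check, running the answer program on each example:
  [-33, -43, -9, 28] -> [28, -9, -43, -33] -> [-28, 9, 43, 33]
  [15, 17, 35, 44, 31, 11, -21, -6, -11] -> [-11, -6, -21, 11, 31, 44, 35, 17, 15] -> [11, 6, 21, -11, -31, -44, -35, -17, -15]
  [-47, 33, -5, -22, 27, -14, 28, 30] -> [30, 28, -14, 27, -22, -5, 33, -47] -> [-30, -28, 14, -27, 22, 5, -33, 47]
  [9, -19, 5, -48, 44, 29, 6] -> [6, 29, 44, -48, 5, -19, 9] -> [-6, -29, -44, 48, -5, 19, -9]
  [-32, 13, -36, 49, 41, -35, -38, 5] -> [5, -38, -35, 41, 49, -36, 13, -32] -> [-5, 38, 35, -41, -49, 36, -13, 32]
  [-23, -19, -12, -27, -27, 42, 41, -5, 4] -> [4, -5, 41, 42, -27, -27, -12, -19, -23] -> [-4, 5, -41, -42, 27, 27, 12, 19, 23]
  probe: [-10, -29, 42, 0, -32, 21, -30] -> [-30, 21, -32, 0, 42, -29, -10] -> [30, -21, 32, 0, -42, 29, 10]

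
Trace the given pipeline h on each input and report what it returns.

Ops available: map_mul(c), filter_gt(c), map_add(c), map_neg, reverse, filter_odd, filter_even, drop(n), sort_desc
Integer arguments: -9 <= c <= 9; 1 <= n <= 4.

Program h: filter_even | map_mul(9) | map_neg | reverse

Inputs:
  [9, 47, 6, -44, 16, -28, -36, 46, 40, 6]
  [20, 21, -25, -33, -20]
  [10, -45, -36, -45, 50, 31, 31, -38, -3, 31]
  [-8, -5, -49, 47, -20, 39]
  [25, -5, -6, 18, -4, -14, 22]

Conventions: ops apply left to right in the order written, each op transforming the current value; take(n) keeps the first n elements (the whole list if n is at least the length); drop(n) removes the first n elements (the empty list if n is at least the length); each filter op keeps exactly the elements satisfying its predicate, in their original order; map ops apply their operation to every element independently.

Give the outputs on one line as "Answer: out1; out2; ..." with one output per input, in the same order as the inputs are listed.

[-54, -360, -414, 324, 252, -144, 396, -54]; [180, -180]; [342, -450, 324, -90]; [180, 72]; [-198, 126, 36, -162, 54]

Execution, op by op:
  [9, 47, 6, -44, 16, -28, -36, 46, 40, 6] -> [6, -44, 16, -28, -36, 46, 40, 6] -> [54, -396, 144, -252, -324, 414, 360, 54] -> [-54, 396, -144, 252, 324, -414, -360, -54] -> [-54, -360, -414, 324, 252, -144, 396, -54]
  [20, 21, -25, -33, -20] -> [20, -20] -> [180, -180] -> [-180, 180] -> [180, -180]
  [10, -45, -36, -45, 50, 31, 31, -38, -3, 31] -> [10, -36, 50, -38] -> [90, -324, 450, -342] -> [-90, 324, -450, 342] -> [342, -450, 324, -90]
  [-8, -5, -49, 47, -20, 39] -> [-8, -20] -> [-72, -180] -> [72, 180] -> [180, 72]
  [25, -5, -6, 18, -4, -14, 22] -> [-6, 18, -4, -14, 22] -> [-54, 162, -36, -126, 198] -> [54, -162, 36, 126, -198] -> [-198, 126, 36, -162, 54]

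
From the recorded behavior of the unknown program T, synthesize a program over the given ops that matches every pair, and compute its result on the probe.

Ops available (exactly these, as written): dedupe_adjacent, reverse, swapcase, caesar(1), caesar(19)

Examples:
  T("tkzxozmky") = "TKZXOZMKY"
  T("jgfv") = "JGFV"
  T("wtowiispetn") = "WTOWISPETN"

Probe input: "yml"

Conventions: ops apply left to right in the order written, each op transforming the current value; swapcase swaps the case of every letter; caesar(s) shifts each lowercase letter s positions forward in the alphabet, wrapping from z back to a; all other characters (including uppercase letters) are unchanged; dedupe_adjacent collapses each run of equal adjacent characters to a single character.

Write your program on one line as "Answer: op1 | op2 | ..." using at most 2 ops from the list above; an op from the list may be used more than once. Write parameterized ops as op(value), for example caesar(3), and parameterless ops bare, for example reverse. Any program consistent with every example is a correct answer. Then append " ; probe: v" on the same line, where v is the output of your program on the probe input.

dedupe_adjacent | swapcase ; probe: "YML"

Check, running the answer program on each example:
  "tkzxozmky" -> "tkzxozmky" -> "TKZXOZMKY"
  "jgfv" -> "jgfv" -> "JGFV"
  "wtowiispetn" -> "wtowispetn" -> "WTOWISPETN"
  probe: "yml" -> "yml" -> "YML"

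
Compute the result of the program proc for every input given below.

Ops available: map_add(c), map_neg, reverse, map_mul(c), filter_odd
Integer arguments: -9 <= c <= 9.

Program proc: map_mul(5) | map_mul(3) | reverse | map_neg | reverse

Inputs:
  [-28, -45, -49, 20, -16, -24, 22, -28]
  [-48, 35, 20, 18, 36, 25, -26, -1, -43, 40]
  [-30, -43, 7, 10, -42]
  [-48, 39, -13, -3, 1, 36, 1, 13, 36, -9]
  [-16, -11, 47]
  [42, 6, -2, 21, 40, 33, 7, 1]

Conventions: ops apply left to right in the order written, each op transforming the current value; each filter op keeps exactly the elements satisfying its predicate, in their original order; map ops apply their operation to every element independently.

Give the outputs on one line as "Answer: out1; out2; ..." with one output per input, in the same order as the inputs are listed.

[420, 675, 735, -300, 240, 360, -330, 420]; [720, -525, -300, -270, -540, -375, 390, 15, 645, -600]; [450, 645, -105, -150, 630]; [720, -585, 195, 45, -15, -540, -15, -195, -540, 135]; [240, 165, -705]; [-630, -90, 30, -315, -600, -495, -105, -15]

Execution, op by op:
  [-28, -45, -49, 20, -16, -24, 22, -28] -> [-140, -225, -245, 100, -80, -120, 110, -140] -> [-420, -675, -735, 300, -240, -360, 330, -420] -> [-420, 330, -360, -240, 300, -735, -675, -420] -> [420, -330, 360, 240, -300, 735, 675, 420] -> [420, 675, 735, -300, 240, 360, -330, 420]
  [-48, 35, 20, 18, 36, 25, -26, -1, -43, 40] -> [-240, 175, 100, 90, 180, 125, -130, -5, -215, 200] -> [-720, 525, 300, 270, 540, 375, -390, -15, -645, 600] -> [600, -645, -15, -390, 375, 540, 270, 300, 525, -720] -> [-600, 645, 15, 390, -375, -540, -270, -300, -525, 720] -> [720, -525, -300, -270, -540, -375, 390, 15, 645, -600]
  [-30, -43, 7, 10, -42] -> [-150, -215, 35, 50, -210] -> [-450, -645, 105, 150, -630] -> [-630, 150, 105, -645, -450] -> [630, -150, -105, 645, 450] -> [450, 645, -105, -150, 630]
  [-48, 39, -13, -3, 1, 36, 1, 13, 36, -9] -> [-240, 195, -65, -15, 5, 180, 5, 65, 180, -45] -> [-720, 585, -195, -45, 15, 540, 15, 195, 540, -135] -> [-135, 540, 195, 15, 540, 15, -45, -195, 585, -720] -> [135, -540, -195, -15, -540, -15, 45, 195, -585, 720] -> [720, -585, 195, 45, -15, -540, -15, -195, -540, 135]
  [-16, -11, 47] -> [-80, -55, 235] -> [-240, -165, 705] -> [705, -165, -240] -> [-705, 165, 240] -> [240, 165, -705]
  [42, 6, -2, 21, 40, 33, 7, 1] -> [210, 30, -10, 105, 200, 165, 35, 5] -> [630, 90, -30, 315, 600, 495, 105, 15] -> [15, 105, 495, 600, 315, -30, 90, 630] -> [-15, -105, -495, -600, -315, 30, -90, -630] -> [-630, -90, 30, -315, -600, -495, -105, -15]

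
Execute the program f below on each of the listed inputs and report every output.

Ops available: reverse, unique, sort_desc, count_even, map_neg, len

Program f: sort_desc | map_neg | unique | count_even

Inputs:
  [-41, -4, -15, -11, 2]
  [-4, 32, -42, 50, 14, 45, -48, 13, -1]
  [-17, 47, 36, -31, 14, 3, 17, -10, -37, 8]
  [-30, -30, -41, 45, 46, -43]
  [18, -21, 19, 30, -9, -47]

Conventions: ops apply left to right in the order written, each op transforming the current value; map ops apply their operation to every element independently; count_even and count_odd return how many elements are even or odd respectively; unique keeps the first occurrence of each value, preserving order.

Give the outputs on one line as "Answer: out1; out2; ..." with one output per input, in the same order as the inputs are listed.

2; 6; 4; 2; 2

Execution, op by op:
  [-41, -4, -15, -11, 2] -> [2, -4, -11, -15, -41] -> [-2, 4, 11, 15, 41] -> [-2, 4, 11, 15, 41] -> 2
  [-4, 32, -42, 50, 14, 45, -48, 13, -1] -> [50, 45, 32, 14, 13, -1, -4, -42, -48] -> [-50, -45, -32, -14, -13, 1, 4, 42, 48] -> [-50, -45, -32, -14, -13, 1, 4, 42, 48] -> 6
  [-17, 47, 36, -31, 14, 3, 17, -10, -37, 8] -> [47, 36, 17, 14, 8, 3, -10, -17, -31, -37] -> [-47, -36, -17, -14, -8, -3, 10, 17, 31, 37] -> [-47, -36, -17, -14, -8, -3, 10, 17, 31, 37] -> 4
  [-30, -30, -41, 45, 46, -43] -> [46, 45, -30, -30, -41, -43] -> [-46, -45, 30, 30, 41, 43] -> [-46, -45, 30, 41, 43] -> 2
  [18, -21, 19, 30, -9, -47] -> [30, 19, 18, -9, -21, -47] -> [-30, -19, -18, 9, 21, 47] -> [-30, -19, -18, 9, 21, 47] -> 2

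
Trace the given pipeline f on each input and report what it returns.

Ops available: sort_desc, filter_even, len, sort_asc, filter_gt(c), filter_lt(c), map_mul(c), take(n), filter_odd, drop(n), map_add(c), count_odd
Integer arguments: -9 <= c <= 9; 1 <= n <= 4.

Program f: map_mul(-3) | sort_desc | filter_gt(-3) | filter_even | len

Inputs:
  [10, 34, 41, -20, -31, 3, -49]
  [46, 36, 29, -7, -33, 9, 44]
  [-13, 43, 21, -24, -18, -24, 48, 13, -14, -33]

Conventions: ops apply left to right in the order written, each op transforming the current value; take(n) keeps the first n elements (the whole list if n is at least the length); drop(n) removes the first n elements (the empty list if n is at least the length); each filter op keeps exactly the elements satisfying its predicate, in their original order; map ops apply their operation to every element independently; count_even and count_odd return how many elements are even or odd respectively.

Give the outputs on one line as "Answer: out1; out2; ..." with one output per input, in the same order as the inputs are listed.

1; 0; 4

Execution, op by op:
  [10, 34, 41, -20, -31, 3, -49] -> [-30, -102, -123, 60, 93, -9, 147] -> [147, 93, 60, -9, -30, -102, -123] -> [147, 93, 60] -> [60] -> 1
  [46, 36, 29, -7, -33, 9, 44] -> [-138, -108, -87, 21, 99, -27, -132] -> [99, 21, -27, -87, -108, -132, -138] -> [99, 21] -> [] -> 0
  [-13, 43, 21, -24, -18, -24, 48, 13, -14, -33] -> [39, -129, -63, 72, 54, 72, -144, -39, 42, 99] -> [99, 72, 72, 54, 42, 39, -39, -63, -129, -144] -> [99, 72, 72, 54, 42, 39] -> [72, 72, 54, 42] -> 4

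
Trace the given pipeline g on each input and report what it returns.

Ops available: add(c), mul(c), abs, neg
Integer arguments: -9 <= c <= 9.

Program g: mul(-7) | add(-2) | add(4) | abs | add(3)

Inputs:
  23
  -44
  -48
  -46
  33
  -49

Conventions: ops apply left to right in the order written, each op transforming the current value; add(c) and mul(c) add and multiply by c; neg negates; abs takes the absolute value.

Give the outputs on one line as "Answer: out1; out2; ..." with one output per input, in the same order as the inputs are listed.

Execution, op by op:
  23 -> -161 -> -163 -> -159 -> 159 -> 162
  -44 -> 308 -> 306 -> 310 -> 310 -> 313
  -48 -> 336 -> 334 -> 338 -> 338 -> 341
  -46 -> 322 -> 320 -> 324 -> 324 -> 327
  33 -> -231 -> -233 -> -229 -> 229 -> 232
  -49 -> 343 -> 341 -> 345 -> 345 -> 348

162; 313; 341; 327; 232; 348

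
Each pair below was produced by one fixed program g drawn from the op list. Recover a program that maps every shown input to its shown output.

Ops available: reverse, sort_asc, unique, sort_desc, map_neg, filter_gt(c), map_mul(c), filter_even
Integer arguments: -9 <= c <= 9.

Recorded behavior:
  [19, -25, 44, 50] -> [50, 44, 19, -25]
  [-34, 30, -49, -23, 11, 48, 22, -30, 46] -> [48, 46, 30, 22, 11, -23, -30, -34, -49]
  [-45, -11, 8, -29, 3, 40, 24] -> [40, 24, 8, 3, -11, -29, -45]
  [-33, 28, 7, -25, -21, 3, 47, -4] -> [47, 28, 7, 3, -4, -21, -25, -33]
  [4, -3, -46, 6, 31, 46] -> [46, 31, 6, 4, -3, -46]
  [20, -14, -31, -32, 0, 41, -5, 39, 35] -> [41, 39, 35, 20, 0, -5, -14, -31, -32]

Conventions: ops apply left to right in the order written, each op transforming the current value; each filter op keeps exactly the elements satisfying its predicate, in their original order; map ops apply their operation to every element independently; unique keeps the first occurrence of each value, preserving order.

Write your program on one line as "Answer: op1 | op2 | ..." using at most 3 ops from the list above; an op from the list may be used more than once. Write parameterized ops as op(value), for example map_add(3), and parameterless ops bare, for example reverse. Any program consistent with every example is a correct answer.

sort_asc | reverse

Check, running the answer program on each example:
  [19, -25, 44, 50] -> [-25, 19, 44, 50] -> [50, 44, 19, -25]
  [-34, 30, -49, -23, 11, 48, 22, -30, 46] -> [-49, -34, -30, -23, 11, 22, 30, 46, 48] -> [48, 46, 30, 22, 11, -23, -30, -34, -49]
  [-45, -11, 8, -29, 3, 40, 24] -> [-45, -29, -11, 3, 8, 24, 40] -> [40, 24, 8, 3, -11, -29, -45]
  [-33, 28, 7, -25, -21, 3, 47, -4] -> [-33, -25, -21, -4, 3, 7, 28, 47] -> [47, 28, 7, 3, -4, -21, -25, -33]
  [4, -3, -46, 6, 31, 46] -> [-46, -3, 4, 6, 31, 46] -> [46, 31, 6, 4, -3, -46]
  [20, -14, -31, -32, 0, 41, -5, 39, 35] -> [-32, -31, -14, -5, 0, 20, 35, 39, 41] -> [41, 39, 35, 20, 0, -5, -14, -31, -32]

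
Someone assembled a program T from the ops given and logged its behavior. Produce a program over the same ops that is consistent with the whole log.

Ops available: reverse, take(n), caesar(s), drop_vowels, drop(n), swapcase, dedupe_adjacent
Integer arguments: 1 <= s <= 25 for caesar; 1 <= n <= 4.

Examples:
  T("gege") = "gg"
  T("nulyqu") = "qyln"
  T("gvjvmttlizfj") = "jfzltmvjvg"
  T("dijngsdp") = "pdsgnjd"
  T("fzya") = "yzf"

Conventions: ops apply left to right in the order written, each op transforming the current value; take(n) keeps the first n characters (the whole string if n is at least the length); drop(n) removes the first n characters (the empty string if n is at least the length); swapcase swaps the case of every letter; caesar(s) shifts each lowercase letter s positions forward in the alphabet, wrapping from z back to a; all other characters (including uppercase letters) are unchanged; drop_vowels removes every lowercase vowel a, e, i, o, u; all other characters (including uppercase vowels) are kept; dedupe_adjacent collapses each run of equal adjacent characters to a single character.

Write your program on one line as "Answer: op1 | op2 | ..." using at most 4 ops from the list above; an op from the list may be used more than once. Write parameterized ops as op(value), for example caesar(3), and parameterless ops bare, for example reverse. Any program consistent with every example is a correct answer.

reverse | dedupe_adjacent | drop_vowels

Check, running the answer program on each example:
  "gege" -> "egeg" -> "egeg" -> "gg"
  "nulyqu" -> "uqylun" -> "uqylun" -> "qyln"
  "gvjvmttlizfj" -> "jfzilttmvjvg" -> "jfziltmvjvg" -> "jfzltmvjvg"
  "dijngsdp" -> "pdsgnjid" -> "pdsgnjid" -> "pdsgnjd"
  "fzya" -> "ayzf" -> "ayzf" -> "yzf"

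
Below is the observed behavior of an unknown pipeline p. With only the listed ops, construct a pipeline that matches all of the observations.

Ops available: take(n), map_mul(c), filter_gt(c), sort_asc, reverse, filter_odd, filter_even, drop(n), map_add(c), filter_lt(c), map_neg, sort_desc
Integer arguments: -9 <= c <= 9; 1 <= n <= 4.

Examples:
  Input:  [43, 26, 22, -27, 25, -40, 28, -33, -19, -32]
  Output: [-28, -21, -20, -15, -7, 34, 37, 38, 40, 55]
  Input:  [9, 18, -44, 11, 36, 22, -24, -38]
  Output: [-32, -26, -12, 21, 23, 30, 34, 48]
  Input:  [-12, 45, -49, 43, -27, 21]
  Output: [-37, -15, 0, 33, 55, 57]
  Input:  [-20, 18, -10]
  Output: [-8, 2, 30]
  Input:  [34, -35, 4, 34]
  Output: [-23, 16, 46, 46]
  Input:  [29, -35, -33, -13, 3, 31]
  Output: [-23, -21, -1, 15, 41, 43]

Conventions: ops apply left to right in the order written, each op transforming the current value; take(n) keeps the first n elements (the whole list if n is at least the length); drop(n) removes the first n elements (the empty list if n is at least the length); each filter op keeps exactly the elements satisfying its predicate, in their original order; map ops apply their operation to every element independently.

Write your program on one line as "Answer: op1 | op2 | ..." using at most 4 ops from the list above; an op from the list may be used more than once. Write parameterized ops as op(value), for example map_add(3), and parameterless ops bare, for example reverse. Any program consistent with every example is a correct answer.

sort_asc | map_add(7) | map_add(5)

Check, running the answer program on each example:
  [43, 26, 22, -27, 25, -40, 28, -33, -19, -32] -> [-40, -33, -32, -27, -19, 22, 25, 26, 28, 43] -> [-33, -26, -25, -20, -12, 29, 32, 33, 35, 50] -> [-28, -21, -20, -15, -7, 34, 37, 38, 40, 55]
  [9, 18, -44, 11, 36, 22, -24, -38] -> [-44, -38, -24, 9, 11, 18, 22, 36] -> [-37, -31, -17, 16, 18, 25, 29, 43] -> [-32, -26, -12, 21, 23, 30, 34, 48]
  [-12, 45, -49, 43, -27, 21] -> [-49, -27, -12, 21, 43, 45] -> [-42, -20, -5, 28, 50, 52] -> [-37, -15, 0, 33, 55, 57]
  [-20, 18, -10] -> [-20, -10, 18] -> [-13, -3, 25] -> [-8, 2, 30]
  [34, -35, 4, 34] -> [-35, 4, 34, 34] -> [-28, 11, 41, 41] -> [-23, 16, 46, 46]
  [29, -35, -33, -13, 3, 31] -> [-35, -33, -13, 3, 29, 31] -> [-28, -26, -6, 10, 36, 38] -> [-23, -21, -1, 15, 41, 43]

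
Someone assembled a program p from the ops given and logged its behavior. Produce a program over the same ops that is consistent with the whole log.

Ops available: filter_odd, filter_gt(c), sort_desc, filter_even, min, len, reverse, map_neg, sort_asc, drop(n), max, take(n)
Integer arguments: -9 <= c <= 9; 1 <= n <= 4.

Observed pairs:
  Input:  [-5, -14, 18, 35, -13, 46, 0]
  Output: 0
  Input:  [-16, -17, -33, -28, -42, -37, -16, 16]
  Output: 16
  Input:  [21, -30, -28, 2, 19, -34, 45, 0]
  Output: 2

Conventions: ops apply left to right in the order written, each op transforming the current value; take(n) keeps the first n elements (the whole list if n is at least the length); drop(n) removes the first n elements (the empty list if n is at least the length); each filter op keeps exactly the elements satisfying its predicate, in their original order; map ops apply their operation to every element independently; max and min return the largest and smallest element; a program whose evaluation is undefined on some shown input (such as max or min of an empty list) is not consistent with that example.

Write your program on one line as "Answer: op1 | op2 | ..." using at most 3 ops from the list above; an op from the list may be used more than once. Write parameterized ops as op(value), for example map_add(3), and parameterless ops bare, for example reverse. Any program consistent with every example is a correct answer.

filter_gt(-4) | take(4) | min

Check, running the answer program on each example:
  [-5, -14, 18, 35, -13, 46, 0] -> [18, 35, 46, 0] -> [18, 35, 46, 0] -> 0
  [-16, -17, -33, -28, -42, -37, -16, 16] -> [16] -> [16] -> 16
  [21, -30, -28, 2, 19, -34, 45, 0] -> [21, 2, 19, 45, 0] -> [21, 2, 19, 45] -> 2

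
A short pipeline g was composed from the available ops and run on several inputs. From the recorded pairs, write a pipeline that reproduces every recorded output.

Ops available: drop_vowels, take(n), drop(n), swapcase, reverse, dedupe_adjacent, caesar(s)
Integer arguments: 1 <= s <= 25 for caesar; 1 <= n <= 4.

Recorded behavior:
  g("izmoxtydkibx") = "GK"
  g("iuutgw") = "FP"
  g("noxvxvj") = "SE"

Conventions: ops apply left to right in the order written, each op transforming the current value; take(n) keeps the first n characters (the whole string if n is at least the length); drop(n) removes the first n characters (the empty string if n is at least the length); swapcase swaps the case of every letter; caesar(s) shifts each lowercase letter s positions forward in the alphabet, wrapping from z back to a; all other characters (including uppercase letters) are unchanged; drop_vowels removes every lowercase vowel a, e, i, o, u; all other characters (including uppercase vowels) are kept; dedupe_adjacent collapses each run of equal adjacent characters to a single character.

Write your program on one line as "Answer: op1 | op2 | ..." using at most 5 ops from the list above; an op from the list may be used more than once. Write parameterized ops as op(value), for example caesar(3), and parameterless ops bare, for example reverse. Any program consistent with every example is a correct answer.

caesar(9) | drop(3) | swapcase | reverse | take(2)

Check, running the answer program on each example:
  "izmoxtydkibx" -> "rivxgchmtrkg" -> "xgchmtrkg" -> "XGCHMTRKG" -> "GKRTMHCGX" -> "GK"
  "iuutgw" -> "rddcpf" -> "cpf" -> "CPF" -> "FPC" -> "FP"
  "noxvxvj" -> "wxgeges" -> "eges" -> "EGES" -> "SEGE" -> "SE"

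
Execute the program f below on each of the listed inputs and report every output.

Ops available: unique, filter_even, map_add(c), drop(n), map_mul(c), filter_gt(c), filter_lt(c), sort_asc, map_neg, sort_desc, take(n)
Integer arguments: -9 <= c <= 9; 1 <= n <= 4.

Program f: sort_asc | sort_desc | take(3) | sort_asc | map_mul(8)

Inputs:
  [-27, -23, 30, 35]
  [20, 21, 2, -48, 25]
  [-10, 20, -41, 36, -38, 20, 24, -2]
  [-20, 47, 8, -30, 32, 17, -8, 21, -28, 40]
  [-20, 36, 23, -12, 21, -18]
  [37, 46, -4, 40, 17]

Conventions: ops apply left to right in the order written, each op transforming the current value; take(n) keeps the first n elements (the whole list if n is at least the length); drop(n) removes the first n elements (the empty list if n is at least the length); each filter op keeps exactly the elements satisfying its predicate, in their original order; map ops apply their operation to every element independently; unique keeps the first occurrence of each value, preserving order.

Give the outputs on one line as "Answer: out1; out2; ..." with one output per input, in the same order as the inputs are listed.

Execution, op by op:
  [-27, -23, 30, 35] -> [-27, -23, 30, 35] -> [35, 30, -23, -27] -> [35, 30, -23] -> [-23, 30, 35] -> [-184, 240, 280]
  [20, 21, 2, -48, 25] -> [-48, 2, 20, 21, 25] -> [25, 21, 20, 2, -48] -> [25, 21, 20] -> [20, 21, 25] -> [160, 168, 200]
  [-10, 20, -41, 36, -38, 20, 24, -2] -> [-41, -38, -10, -2, 20, 20, 24, 36] -> [36, 24, 20, 20, -2, -10, -38, -41] -> [36, 24, 20] -> [20, 24, 36] -> [160, 192, 288]
  [-20, 47, 8, -30, 32, 17, -8, 21, -28, 40] -> [-30, -28, -20, -8, 8, 17, 21, 32, 40, 47] -> [47, 40, 32, 21, 17, 8, -8, -20, -28, -30] -> [47, 40, 32] -> [32, 40, 47] -> [256, 320, 376]
  [-20, 36, 23, -12, 21, -18] -> [-20, -18, -12, 21, 23, 36] -> [36, 23, 21, -12, -18, -20] -> [36, 23, 21] -> [21, 23, 36] -> [168, 184, 288]
  [37, 46, -4, 40, 17] -> [-4, 17, 37, 40, 46] -> [46, 40, 37, 17, -4] -> [46, 40, 37] -> [37, 40, 46] -> [296, 320, 368]

[-184, 240, 280]; [160, 168, 200]; [160, 192, 288]; [256, 320, 376]; [168, 184, 288]; [296, 320, 368]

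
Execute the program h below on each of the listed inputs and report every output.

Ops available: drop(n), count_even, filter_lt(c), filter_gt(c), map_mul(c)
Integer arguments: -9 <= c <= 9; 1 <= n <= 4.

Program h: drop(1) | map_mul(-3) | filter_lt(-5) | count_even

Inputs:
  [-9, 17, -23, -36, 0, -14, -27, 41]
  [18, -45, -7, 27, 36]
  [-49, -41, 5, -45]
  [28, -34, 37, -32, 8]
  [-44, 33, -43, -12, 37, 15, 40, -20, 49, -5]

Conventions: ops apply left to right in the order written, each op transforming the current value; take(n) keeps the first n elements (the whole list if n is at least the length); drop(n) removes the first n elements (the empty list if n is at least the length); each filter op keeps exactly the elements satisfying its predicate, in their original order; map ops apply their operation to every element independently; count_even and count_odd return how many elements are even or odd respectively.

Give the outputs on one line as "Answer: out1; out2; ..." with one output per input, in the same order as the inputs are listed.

Execution, op by op:
  [-9, 17, -23, -36, 0, -14, -27, 41] -> [17, -23, -36, 0, -14, -27, 41] -> [-51, 69, 108, 0, 42, 81, -123] -> [-51, -123] -> 0
  [18, -45, -7, 27, 36] -> [-45, -7, 27, 36] -> [135, 21, -81, -108] -> [-81, -108] -> 1
  [-49, -41, 5, -45] -> [-41, 5, -45] -> [123, -15, 135] -> [-15] -> 0
  [28, -34, 37, -32, 8] -> [-34, 37, -32, 8] -> [102, -111, 96, -24] -> [-111, -24] -> 1
  [-44, 33, -43, -12, 37, 15, 40, -20, 49, -5] -> [33, -43, -12, 37, 15, 40, -20, 49, -5] -> [-99, 129, 36, -111, -45, -120, 60, -147, 15] -> [-99, -111, -45, -120, -147] -> 1

0; 1; 0; 1; 1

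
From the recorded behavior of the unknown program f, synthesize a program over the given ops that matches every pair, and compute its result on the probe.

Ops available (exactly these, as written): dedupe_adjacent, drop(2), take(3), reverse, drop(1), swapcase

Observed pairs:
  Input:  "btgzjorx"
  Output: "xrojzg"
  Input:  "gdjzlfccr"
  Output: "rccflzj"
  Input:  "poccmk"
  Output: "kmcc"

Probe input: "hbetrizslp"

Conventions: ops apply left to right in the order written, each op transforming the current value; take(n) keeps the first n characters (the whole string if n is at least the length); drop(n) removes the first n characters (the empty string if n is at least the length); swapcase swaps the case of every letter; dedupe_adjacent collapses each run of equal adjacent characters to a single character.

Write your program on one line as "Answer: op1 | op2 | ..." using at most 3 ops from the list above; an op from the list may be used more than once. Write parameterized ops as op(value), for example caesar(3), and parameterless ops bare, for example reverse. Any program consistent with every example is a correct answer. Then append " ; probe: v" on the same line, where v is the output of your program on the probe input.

drop(2) | reverse ; probe: "plszirte"

Check, running the answer program on each example:
  "btgzjorx" -> "gzjorx" -> "xrojzg"
  "gdjzlfccr" -> "jzlfccr" -> "rccflzj"
  "poccmk" -> "ccmk" -> "kmcc"
  probe: "hbetrizslp" -> "etrizslp" -> "plszirte"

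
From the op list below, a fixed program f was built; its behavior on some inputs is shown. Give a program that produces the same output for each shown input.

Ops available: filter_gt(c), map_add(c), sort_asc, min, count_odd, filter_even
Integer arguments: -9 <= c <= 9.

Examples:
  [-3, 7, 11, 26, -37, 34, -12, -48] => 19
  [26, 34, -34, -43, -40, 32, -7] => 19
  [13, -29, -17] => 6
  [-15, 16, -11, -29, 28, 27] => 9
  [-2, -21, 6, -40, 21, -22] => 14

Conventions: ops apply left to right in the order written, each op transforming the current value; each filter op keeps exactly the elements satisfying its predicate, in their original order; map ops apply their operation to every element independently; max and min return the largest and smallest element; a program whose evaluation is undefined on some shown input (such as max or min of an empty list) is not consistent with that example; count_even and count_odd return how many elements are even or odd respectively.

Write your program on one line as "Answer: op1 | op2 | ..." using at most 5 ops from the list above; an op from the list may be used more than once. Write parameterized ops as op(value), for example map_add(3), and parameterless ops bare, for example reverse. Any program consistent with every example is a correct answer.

filter_gt(-3) | map_add(-7) | filter_gt(5) | min

Check, running the answer program on each example:
  [-3, 7, 11, 26, -37, 34, -12, -48] -> [7, 11, 26, 34] -> [0, 4, 19, 27] -> [19, 27] -> 19
  [26, 34, -34, -43, -40, 32, -7] -> [26, 34, 32] -> [19, 27, 25] -> [19, 27, 25] -> 19
  [13, -29, -17] -> [13] -> [6] -> [6] -> 6
  [-15, 16, -11, -29, 28, 27] -> [16, 28, 27] -> [9, 21, 20] -> [9, 21, 20] -> 9
  [-2, -21, 6, -40, 21, -22] -> [-2, 6, 21] -> [-9, -1, 14] -> [14] -> 14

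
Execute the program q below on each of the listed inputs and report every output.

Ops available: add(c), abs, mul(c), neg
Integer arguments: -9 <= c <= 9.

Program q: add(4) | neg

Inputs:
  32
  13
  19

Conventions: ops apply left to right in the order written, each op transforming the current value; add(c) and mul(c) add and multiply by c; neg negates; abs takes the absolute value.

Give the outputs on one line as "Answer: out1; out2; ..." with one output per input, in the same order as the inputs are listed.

Execution, op by op:
  32 -> 36 -> -36
  13 -> 17 -> -17
  19 -> 23 -> -23

-36; -17; -23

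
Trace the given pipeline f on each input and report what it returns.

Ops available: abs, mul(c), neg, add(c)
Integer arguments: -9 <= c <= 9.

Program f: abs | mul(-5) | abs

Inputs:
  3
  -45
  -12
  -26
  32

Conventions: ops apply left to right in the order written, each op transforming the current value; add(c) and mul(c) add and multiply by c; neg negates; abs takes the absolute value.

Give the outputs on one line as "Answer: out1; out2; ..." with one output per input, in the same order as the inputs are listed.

15; 225; 60; 130; 160

Execution, op by op:
  3 -> 3 -> -15 -> 15
  -45 -> 45 -> -225 -> 225
  -12 -> 12 -> -60 -> 60
  -26 -> 26 -> -130 -> 130
  32 -> 32 -> -160 -> 160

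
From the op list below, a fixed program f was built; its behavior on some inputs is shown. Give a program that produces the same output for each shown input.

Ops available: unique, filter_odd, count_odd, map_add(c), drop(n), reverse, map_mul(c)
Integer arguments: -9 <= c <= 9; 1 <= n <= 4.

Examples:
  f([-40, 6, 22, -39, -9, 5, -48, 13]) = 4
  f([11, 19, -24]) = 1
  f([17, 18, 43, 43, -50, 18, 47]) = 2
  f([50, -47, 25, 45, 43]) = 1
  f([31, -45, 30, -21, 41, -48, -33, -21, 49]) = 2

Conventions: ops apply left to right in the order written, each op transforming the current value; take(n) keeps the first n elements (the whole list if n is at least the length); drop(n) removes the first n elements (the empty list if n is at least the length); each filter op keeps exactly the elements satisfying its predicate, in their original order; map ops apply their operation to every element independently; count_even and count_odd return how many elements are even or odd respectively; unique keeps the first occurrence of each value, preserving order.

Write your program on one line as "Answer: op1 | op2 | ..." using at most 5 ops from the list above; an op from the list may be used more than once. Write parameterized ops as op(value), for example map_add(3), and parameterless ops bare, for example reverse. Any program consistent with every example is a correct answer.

map_add(5) | unique | filter_odd | map_add(-6) | count_odd

Check, running the answer program on each example:
  [-40, 6, 22, -39, -9, 5, -48, 13] -> [-35, 11, 27, -34, -4, 10, -43, 18] -> [-35, 11, 27, -34, -4, 10, -43, 18] -> [-35, 11, 27, -43] -> [-41, 5, 21, -49] -> 4
  [11, 19, -24] -> [16, 24, -19] -> [16, 24, -19] -> [-19] -> [-25] -> 1
  [17, 18, 43, 43, -50, 18, 47] -> [22, 23, 48, 48, -45, 23, 52] -> [22, 23, 48, -45, 52] -> [23, -45] -> [17, -51] -> 2
  [50, -47, 25, 45, 43] -> [55, -42, 30, 50, 48] -> [55, -42, 30, 50, 48] -> [55] -> [49] -> 1
  [31, -45, 30, -21, 41, -48, -33, -21, 49] -> [36, -40, 35, -16, 46, -43, -28, -16, 54] -> [36, -40, 35, -16, 46, -43, -28, 54] -> [35, -43] -> [29, -49] -> 2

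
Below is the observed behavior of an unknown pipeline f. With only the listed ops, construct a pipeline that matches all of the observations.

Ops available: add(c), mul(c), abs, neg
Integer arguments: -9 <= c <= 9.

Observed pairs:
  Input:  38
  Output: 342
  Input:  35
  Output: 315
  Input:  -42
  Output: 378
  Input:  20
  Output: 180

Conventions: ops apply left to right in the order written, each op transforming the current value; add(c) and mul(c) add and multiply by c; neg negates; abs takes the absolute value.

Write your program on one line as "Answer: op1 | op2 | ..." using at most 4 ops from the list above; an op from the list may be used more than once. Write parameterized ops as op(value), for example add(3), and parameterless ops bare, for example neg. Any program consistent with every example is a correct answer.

neg | abs | mul(9)

Check, running the answer program on each example:
  38 -> -38 -> 38 -> 342
  35 -> -35 -> 35 -> 315
  -42 -> 42 -> 42 -> 378
  20 -> -20 -> 20 -> 180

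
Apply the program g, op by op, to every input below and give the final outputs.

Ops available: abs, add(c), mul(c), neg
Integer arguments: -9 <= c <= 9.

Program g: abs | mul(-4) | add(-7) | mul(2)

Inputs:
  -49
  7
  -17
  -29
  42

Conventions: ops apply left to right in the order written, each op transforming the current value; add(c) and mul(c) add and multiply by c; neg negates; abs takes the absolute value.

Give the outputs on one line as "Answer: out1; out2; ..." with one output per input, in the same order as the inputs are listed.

Execution, op by op:
  -49 -> 49 -> -196 -> -203 -> -406
  7 -> 7 -> -28 -> -35 -> -70
  -17 -> 17 -> -68 -> -75 -> -150
  -29 -> 29 -> -116 -> -123 -> -246
  42 -> 42 -> -168 -> -175 -> -350

-406; -70; -150; -246; -350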